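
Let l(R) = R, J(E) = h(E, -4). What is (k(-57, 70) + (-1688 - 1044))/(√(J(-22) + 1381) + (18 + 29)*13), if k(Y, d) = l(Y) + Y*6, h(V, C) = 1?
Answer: -1913041/371939 + 3131*√1382/371939 ≈ -4.8305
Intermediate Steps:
J(E) = 1
k(Y, d) = 7*Y (k(Y, d) = Y + Y*6 = Y + 6*Y = 7*Y)
(k(-57, 70) + (-1688 - 1044))/(√(J(-22) + 1381) + (18 + 29)*13) = (7*(-57) + (-1688 - 1044))/(√(1 + 1381) + (18 + 29)*13) = (-399 - 2732)/(√1382 + 47*13) = -3131/(√1382 + 611) = -3131/(611 + √1382)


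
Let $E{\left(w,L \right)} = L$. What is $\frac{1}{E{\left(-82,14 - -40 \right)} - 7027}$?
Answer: $- \frac{1}{6973} \approx -0.00014341$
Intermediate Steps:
$\frac{1}{E{\left(-82,14 - -40 \right)} - 7027} = \frac{1}{\left(14 - -40\right) - 7027} = \frac{1}{\left(14 + 40\right) - 7027} = \frac{1}{54 - 7027} = \frac{1}{-6973} = - \frac{1}{6973}$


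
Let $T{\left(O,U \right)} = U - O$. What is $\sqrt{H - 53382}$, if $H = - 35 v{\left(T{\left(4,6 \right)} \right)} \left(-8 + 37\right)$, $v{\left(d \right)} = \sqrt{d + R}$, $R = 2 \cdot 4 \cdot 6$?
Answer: $\sqrt{-53382 - 5075 \sqrt{2}} \approx 246.09 i$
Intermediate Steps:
$R = 48$ ($R = 8 \cdot 6 = 48$)
$v{\left(d \right)} = \sqrt{48 + d}$ ($v{\left(d \right)} = \sqrt{d + 48} = \sqrt{48 + d}$)
$H = - 5075 \sqrt{2}$ ($H = - 35 \sqrt{48 + \left(6 - 4\right)} \left(-8 + 37\right) = - 35 \sqrt{48 + \left(6 - 4\right)} 29 = - 35 \sqrt{48 + 2} \cdot 29 = - 35 \sqrt{50} \cdot 29 = - 35 \cdot 5 \sqrt{2} \cdot 29 = - 175 \sqrt{2} \cdot 29 = - 5075 \sqrt{2} \approx -7177.1$)
$\sqrt{H - 53382} = \sqrt{- 5075 \sqrt{2} - 53382} = \sqrt{-53382 - 5075 \sqrt{2}}$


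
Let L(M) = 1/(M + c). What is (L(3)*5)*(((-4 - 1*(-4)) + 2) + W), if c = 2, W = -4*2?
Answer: -6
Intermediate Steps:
W = -8
L(M) = 1/(2 + M) (L(M) = 1/(M + 2) = 1/(2 + M))
(L(3)*5)*(((-4 - 1*(-4)) + 2) + W) = (5/(2 + 3))*(((-4 - 1*(-4)) + 2) - 8) = (5/5)*(((-4 + 4) + 2) - 8) = ((⅕)*5)*((0 + 2) - 8) = 1*(2 - 8) = 1*(-6) = -6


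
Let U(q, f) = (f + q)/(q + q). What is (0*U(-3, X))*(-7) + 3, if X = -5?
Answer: 3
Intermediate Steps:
U(q, f) = (f + q)/(2*q) (U(q, f) = (f + q)/((2*q)) = (f + q)*(1/(2*q)) = (f + q)/(2*q))
(0*U(-3, X))*(-7) + 3 = (0*((½)*(-5 - 3)/(-3)))*(-7) + 3 = (0*((½)*(-⅓)*(-8)))*(-7) + 3 = (0*(4/3))*(-7) + 3 = 0*(-7) + 3 = 0 + 3 = 3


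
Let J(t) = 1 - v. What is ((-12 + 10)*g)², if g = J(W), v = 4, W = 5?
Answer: 36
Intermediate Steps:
J(t) = -3 (J(t) = 1 - 1*4 = 1 - 4 = -3)
g = -3
((-12 + 10)*g)² = ((-12 + 10)*(-3))² = (-2*(-3))² = 6² = 36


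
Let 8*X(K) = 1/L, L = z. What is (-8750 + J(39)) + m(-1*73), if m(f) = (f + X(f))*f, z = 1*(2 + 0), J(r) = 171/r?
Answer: -711605/208 ≈ -3421.2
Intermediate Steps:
z = 2 (z = 1*2 = 2)
L = 2
X(K) = 1/16 (X(K) = (1/8)/2 = (1/8)*(1/2) = 1/16)
m(f) = f*(1/16 + f) (m(f) = (f + 1/16)*f = (1/16 + f)*f = f*(1/16 + f))
(-8750 + J(39)) + m(-1*73) = (-8750 + 171/39) + (-1*73)*(1/16 - 1*73) = (-8750 + 171*(1/39)) - 73*(1/16 - 73) = (-8750 + 57/13) - 73*(-1167/16) = -113693/13 + 85191/16 = -711605/208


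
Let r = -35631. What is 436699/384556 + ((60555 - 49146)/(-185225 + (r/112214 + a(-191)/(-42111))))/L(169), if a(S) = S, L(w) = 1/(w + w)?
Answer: -6625323960086574419125/336591021689673230252 ≈ -19.684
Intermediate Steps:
L(w) = 1/(2*w)
436699/384556 + ((60555 - 49146)/(-185225 + (r/112214 + a(-191)/(-42111))))/L(169) = 436699/384556 + ((60555 - 49146)/(-185225 + (-35631/112214 - 191/(-42111))))/(((½)/169)) = 436699*(1/384556) + (11409/(-185225 + (-35631*1/112214 - 191*(-1/42111))))/(((½)*(1/169))) = 436699/384556 + (11409/(-185225 + (-35631/112214 + 191/42111)))/(1/338) = 436699/384556 + (11409/(-185225 - 1479024167/4725443754))*338 = 436699/384556 + (11409/(-875271798358817/4725443754))*338 = 436699/384556 + (11409*(-4725443754/875271798358817))*338 = 436699/384556 - 53912587789386/875271798358817*338 = 436699/384556 - 18222454672812468/875271798358817 = -6625323960086574419125/336591021689673230252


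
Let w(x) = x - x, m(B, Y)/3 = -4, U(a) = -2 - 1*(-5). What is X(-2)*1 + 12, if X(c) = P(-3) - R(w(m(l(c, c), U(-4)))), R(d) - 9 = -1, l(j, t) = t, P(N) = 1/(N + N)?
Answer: 23/6 ≈ 3.8333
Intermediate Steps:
P(N) = 1/(2*N)
U(a) = 3 (U(a) = -2 + 5 = 3)
m(B, Y) = -12 (m(B, Y) = 3*(-4) = -12)
w(x) = 0
R(d) = 8 (R(d) = 9 - 1 = 8)
X(c) = -49/6 (X(c) = (½)/(-3) - 1*8 = (½)*(-⅓) - 8 = -⅙ - 8 = -49/6)
X(-2)*1 + 12 = -49/6*1 + 12 = -49/6 + 12 = 23/6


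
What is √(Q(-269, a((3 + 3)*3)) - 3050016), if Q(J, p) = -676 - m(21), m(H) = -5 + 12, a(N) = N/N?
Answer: I*√3050699 ≈ 1746.6*I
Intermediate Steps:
a(N) = 1
m(H) = 7
Q(J, p) = -683 (Q(J, p) = -676 - 1*7 = -676 - 7 = -683)
√(Q(-269, a((3 + 3)*3)) - 3050016) = √(-683 - 3050016) = √(-3050699) = I*√3050699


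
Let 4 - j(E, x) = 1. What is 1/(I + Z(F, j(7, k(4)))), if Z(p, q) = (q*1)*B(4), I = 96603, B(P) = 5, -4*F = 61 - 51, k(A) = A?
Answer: 1/96618 ≈ 1.0350e-5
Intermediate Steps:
F = -5/2 (F = -(61 - 51)/4 = -¼*10 = -5/2 ≈ -2.5000)
j(E, x) = 3 (j(E, x) = 4 - 1*1 = 4 - 1 = 3)
Z(p, q) = 5*q (Z(p, q) = (q*1)*5 = q*5 = 5*q)
1/(I + Z(F, j(7, k(4)))) = 1/(96603 + 5*3) = 1/(96603 + 15) = 1/96618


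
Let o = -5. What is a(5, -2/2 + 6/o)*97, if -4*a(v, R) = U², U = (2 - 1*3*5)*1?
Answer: -16393/4 ≈ -4098.3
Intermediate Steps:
U = -13 (U = (2 - 3*5)*1 = (2 - 15)*1 = -13*1 = -13)
a(v, R) = -169/4 (a(v, R) = -¼*(-13)² = -¼*169 = -169/4)
a(5, -2/2 + 6/o)*97 = -169/4*97 = -16393/4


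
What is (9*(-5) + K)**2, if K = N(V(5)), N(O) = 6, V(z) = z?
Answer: 1521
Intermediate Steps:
K = 6
(9*(-5) + K)**2 = (9*(-5) + 6)**2 = (-45 + 6)**2 = (-39)**2 = 1521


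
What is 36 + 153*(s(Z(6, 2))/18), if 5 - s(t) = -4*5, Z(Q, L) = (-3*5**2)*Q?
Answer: 497/2 ≈ 248.50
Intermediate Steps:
Z(Q, L) = -75*Q (Z(Q, L) = (-3*25)*Q = -75*Q)
s(t) = 25 (s(t) = 5 - (-4)*5 = 5 - 1*(-20) = 5 + 20 = 25)
36 + 153*(s(Z(6, 2))/18) = 36 + 153*(25/18) = 36 + 425/2 = 497/2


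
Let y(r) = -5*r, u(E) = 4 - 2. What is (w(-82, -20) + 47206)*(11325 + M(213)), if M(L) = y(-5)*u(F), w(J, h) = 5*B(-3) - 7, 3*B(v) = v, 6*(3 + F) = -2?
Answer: 536831750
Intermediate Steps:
F = -10/3 (F = -3 + (⅙)*(-2) = -3 - ⅓ = -10/3 ≈ -3.3333)
u(E) = 2
B(v) = v/3
w(J, h) = -12 (w(J, h) = 5*((⅓)*(-3)) - 7 = 5*(-1) - 7 = -5 - 7 = -12)
M(L) = 50 (M(L) = -5*(-5)*2 = 25*2 = 50)
(w(-82, -20) + 47206)*(11325 + M(213)) = (-12 + 47206)*(11325 + 50) = 47194*11375 = 536831750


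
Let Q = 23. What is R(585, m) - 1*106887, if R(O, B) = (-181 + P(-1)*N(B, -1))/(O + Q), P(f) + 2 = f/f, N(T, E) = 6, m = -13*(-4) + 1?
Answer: -64987483/608 ≈ -1.0689e+5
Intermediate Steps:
m = 53 (m = 52 + 1 = 53)
P(f) = -1 (P(f) = -2 + f/f = -2 + 1 = -1)
R(O, B) = -187/(23 + O) (R(O, B) = (-181 - 1*6)/(O + 23) = (-181 - 6)/(23 + O) = -187/(23 + O))
R(585, m) - 1*106887 = -187/(23 + 585) - 1*106887 = -187/608 - 106887 = -64987483/608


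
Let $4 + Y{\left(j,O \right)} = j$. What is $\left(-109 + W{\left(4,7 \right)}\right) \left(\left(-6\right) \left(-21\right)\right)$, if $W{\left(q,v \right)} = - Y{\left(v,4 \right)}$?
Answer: $-14112$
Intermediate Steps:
$Y{\left(j,O \right)} = -4 + j$
$W{\left(q,v \right)} = 4 - v$ ($W{\left(q,v \right)} = - (-4 + v) = 4 - v$)
$\left(-109 + W{\left(4,7 \right)}\right) \left(\left(-6\right) \left(-21\right)\right) = \left(-109 + \left(4 - 7\right)\right) \left(\left(-6\right) \left(-21\right)\right) = \left(-109 + \left(4 - 7\right)\right) 126 = \left(-109 - 3\right) 126 = \left(-112\right) 126 = -14112$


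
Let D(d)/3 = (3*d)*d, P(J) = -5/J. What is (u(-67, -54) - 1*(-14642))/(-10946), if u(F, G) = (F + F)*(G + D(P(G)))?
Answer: -3542561/1773252 ≈ -1.9978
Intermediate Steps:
D(d) = 9*d² (D(d) = 3*((3*d)*d) = 3*(3*d²) = 9*d²)
u(F, G) = 2*F*(G + 225/G²) (u(F, G) = (F + F)*(G + 9*(-5/G)²) = (2*F)*(G + 9*(25/G²)) = (2*F)*(G + 225/G²) = 2*F*(G + 225/G²))
(u(-67, -54) - 1*(-14642))/(-10946) = (2*(-67)*(225 + (-54)³)/(-54)² - 1*(-14642))/(-10946) = (2*(-67)*(1/2916)*(225 - 157464) + 14642)*(-1/10946) = (2*(-67)*(1/2916)*(-157239) + 14642)*(-1/10946) = (1170557/162 + 14642)*(-1/10946) = (3542561/162)*(-1/10946) = -3542561/1773252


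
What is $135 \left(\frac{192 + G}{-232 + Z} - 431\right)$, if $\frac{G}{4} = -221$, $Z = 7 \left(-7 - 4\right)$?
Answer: $- \frac{5961915}{103} \approx -57883.0$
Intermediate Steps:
$Z = -77$ ($Z = 7 \left(-11\right) = -77$)
$G = -884$ ($G = 4 \left(-221\right) = -884$)
$135 \left(\frac{192 + G}{-232 + Z} - 431\right) = 135 \left(\frac{192 - 884}{-232 - 77} - 431\right) = 135 \left(- \frac{692}{-309} - 431\right) = 135 \left(\left(-692\right) \left(- \frac{1}{309}\right) - 431\right) = 135 \left(\frac{692}{309} - 431\right) = 135 \left(- \frac{132487}{309}\right) = - \frac{5961915}{103}$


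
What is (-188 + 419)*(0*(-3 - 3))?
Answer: 0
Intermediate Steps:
(-188 + 419)*(0*(-3 - 3)) = 231*(0*(-6)) = 231*0 = 0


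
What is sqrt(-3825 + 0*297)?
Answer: 15*I*sqrt(17) ≈ 61.847*I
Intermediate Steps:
sqrt(-3825 + 0*297) = sqrt(-3825 + 0) = sqrt(-3825) = 15*I*sqrt(17)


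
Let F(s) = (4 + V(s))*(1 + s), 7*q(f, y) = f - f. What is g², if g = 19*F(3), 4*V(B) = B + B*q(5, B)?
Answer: 130321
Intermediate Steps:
q(f, y) = 0 (q(f, y) = (f - f)/7 = (⅐)*0 = 0)
V(B) = B/4 (V(B) = (B + B*0)/4 = (B + 0)/4 = B/4)
F(s) = (1 + s)*(4 + s/4) (F(s) = (4 + s/4)*(1 + s) = (1 + s)*(4 + s/4))
g = 361 (g = 19*(4 + (¼)*3² + (17/4)*3) = 19*(4 + (¼)*9 + 51/4) = 19*(4 + 9/4 + 51/4) = 19*19 = 361)
g² = 361² = 130321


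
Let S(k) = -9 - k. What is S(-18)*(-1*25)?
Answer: -225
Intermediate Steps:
S(-18)*(-1*25) = (-9 - 1*(-18))*(-1*25) = (-9 + 18)*(-25) = 9*(-25) = -225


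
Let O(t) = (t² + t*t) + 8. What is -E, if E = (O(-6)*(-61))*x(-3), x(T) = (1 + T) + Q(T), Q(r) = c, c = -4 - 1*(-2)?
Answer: -19520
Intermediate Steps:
c = -2 (c = -4 + 2 = -2)
Q(r) = -2
O(t) = 8 + 2*t² (O(t) = (t² + t²) + 8 = 2*t² + 8 = 8 + 2*t²)
x(T) = -1 + T (x(T) = (1 + T) - 2 = -1 + T)
E = 19520 (E = ((8 + 2*(-6)²)*(-61))*(-1 - 3) = ((8 + 2*36)*(-61))*(-4) = ((8 + 72)*(-61))*(-4) = (80*(-61))*(-4) = -4880*(-4) = 19520)
-E = -1*19520 = -19520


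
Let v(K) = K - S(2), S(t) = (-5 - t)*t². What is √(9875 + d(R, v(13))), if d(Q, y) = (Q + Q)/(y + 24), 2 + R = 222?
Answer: √1670019/13 ≈ 99.407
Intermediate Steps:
R = 220 (R = -2 + 222 = 220)
S(t) = t²*(-5 - t)
v(K) = 28 + K (v(K) = K - 2²*(-5 - 1*2) = K - 4*(-5 - 2) = K - 4*(-7) = K - 1*(-28) = K + 28 = 28 + K)
d(Q, y) = 2*Q/(24 + y) (d(Q, y) = (2*Q)/(24 + y) = 2*Q/(24 + y))
√(9875 + d(R, v(13))) = √(9875 + 2*220/(24 + (28 + 13))) = √(9875 + 2*220/(24 + 41)) = √(9875 + 2*220/65) = √(9875 + 2*220*(1/65)) = √(9875 + 88/13) = √(128463/13) = √1670019/13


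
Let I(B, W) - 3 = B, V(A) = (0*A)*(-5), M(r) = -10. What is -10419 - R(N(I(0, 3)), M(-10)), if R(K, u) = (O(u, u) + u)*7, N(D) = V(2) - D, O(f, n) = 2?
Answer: -10363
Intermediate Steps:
V(A) = 0 (V(A) = 0*(-5) = 0)
I(B, W) = 3 + B
N(D) = -D (N(D) = 0 - D = -D)
R(K, u) = 14 + 7*u (R(K, u) = (2 + u)*7 = 14 + 7*u)
-10419 - R(N(I(0, 3)), M(-10)) = -10419 - (14 + 7*(-10)) = -10419 - (14 - 70) = -10419 - 1*(-56) = -10419 + 56 = -10363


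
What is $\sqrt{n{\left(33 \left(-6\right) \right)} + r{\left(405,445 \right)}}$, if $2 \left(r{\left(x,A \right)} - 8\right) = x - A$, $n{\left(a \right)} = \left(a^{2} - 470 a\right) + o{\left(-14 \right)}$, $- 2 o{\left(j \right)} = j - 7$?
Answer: $\frac{5 \sqrt{21162}}{2} \approx 363.68$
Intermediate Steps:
$o{\left(j \right)} = \frac{7}{2} - \frac{j}{2}$ ($o{\left(j \right)} = - \frac{j - 7}{2} = - \frac{-7 + j}{2} = \frac{7}{2} - \frac{j}{2}$)
$n{\left(a \right)} = \frac{21}{2} + a^{2} - 470 a$ ($n{\left(a \right)} = \left(a^{2} - 470 a\right) + \left(\frac{7}{2} - -7\right) = \left(a^{2} - 470 a\right) + \left(\frac{7}{2} + 7\right) = \left(a^{2} - 470 a\right) + \frac{21}{2} = \frac{21}{2} + a^{2} - 470 a$)
$r{\left(x,A \right)} = 8 + \frac{x}{2} - \frac{A}{2}$ ($r{\left(x,A \right)} = 8 + \frac{x - A}{2} = 8 - \left(\frac{A}{2} - \frac{x}{2}\right) = 8 + \frac{x}{2} - \frac{A}{2}$)
$\sqrt{n{\left(33 \left(-6\right) \right)} + r{\left(405,445 \right)}} = \sqrt{\left(\frac{21}{2} + \left(33 \left(-6\right)\right)^{2} - 470 \cdot 33 \left(-6\right)\right) + \left(8 + \frac{1}{2} \cdot 405 - \frac{445}{2}\right)} = \sqrt{\left(\frac{21}{2} + \left(-198\right)^{2} - -93060\right) + \left(8 + \frac{405}{2} - \frac{445}{2}\right)} = \sqrt{\left(\frac{21}{2} + 39204 + 93060\right) - 12} = \sqrt{\frac{264549}{2} - 12} = \sqrt{\frac{264525}{2}} = \frac{5 \sqrt{21162}}{2}$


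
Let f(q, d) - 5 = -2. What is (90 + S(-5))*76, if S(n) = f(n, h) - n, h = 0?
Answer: 7448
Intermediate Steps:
f(q, d) = 3 (f(q, d) = 5 - 2 = 3)
S(n) = 3 - n
(90 + S(-5))*76 = (90 + (3 - 1*(-5)))*76 = (90 + (3 + 5))*76 = (90 + 8)*76 = 98*76 = 7448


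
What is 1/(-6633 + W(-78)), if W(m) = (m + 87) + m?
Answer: -1/6702 ≈ -0.00014921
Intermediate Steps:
W(m) = 87 + 2*m (W(m) = (87 + m) + m = 87 + 2*m)
1/(-6633 + W(-78)) = 1/(-6633 + (87 + 2*(-78))) = 1/(-6633 + (87 - 156)) = 1/(-6633 - 69) = 1/(-6702) = -1/6702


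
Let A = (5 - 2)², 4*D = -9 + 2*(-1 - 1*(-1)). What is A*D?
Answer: -81/4 ≈ -20.250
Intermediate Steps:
D = -9/4 (D = (-9 + 2*(-1 - 1*(-1)))/4 = (-9 + 2*(-1 + 1))/4 = (-9 + 2*0)/4 = (-9 + 0)/4 = (¼)*(-9) = -9/4 ≈ -2.2500)
A = 9 (A = 3² = 9)
A*D = 9*(-9/4) = -81/4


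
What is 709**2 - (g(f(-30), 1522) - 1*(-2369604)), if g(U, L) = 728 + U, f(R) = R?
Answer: -1867621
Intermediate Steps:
709**2 - (g(f(-30), 1522) - 1*(-2369604)) = 709**2 - ((728 - 30) - 1*(-2369604)) = 502681 - (698 + 2369604) = 502681 - 1*2370302 = 502681 - 2370302 = -1867621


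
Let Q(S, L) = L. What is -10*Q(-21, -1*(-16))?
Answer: -160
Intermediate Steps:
-10*Q(-21, -1*(-16)) = -(-10)*(-16) = -10*16 = -160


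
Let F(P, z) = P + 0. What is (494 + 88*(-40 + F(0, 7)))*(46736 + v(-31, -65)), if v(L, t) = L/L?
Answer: -141426162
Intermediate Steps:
F(P, z) = P
v(L, t) = 1
(494 + 88*(-40 + F(0, 7)))*(46736 + v(-31, -65)) = (494 + 88*(-40 + 0))*(46736 + 1) = (494 + 88*(-40))*46737 = (494 - 3520)*46737 = -3026*46737 = -141426162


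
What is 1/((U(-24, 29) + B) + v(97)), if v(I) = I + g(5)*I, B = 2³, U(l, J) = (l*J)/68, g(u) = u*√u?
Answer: -27387/337304804 + 140165*√5/337304804 ≈ 0.00084799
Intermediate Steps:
g(u) = u^(3/2)
U(l, J) = J*l/68 (U(l, J) = (J*l)*(1/68) = J*l/68)
B = 8
v(I) = I + 5*I*√5 (v(I) = I + 5^(3/2)*I = I + (5*√5)*I = I + 5*I*√5)
1/((U(-24, 29) + B) + v(97)) = 1/(((1/68)*29*(-24) + 8) + 97*(1 + 5*√5)) = 1/((-174/17 + 8) + (97 + 485*√5)) = 1/(-38/17 + (97 + 485*√5)) = 1/(1611/17 + 485*√5)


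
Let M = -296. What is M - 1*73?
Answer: -369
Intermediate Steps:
M - 1*73 = -296 - 1*73 = -296 - 73 = -369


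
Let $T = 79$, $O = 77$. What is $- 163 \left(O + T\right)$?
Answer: $-25428$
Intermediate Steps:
$- 163 \left(O + T\right) = - 163 \left(77 + 79\right) = \left(-163\right) 156 = -25428$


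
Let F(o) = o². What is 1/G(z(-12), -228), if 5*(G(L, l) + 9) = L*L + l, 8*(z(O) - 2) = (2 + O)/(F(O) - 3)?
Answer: -1590480/85579079 ≈ -0.018585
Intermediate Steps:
z(O) = 2 + (2 + O)/(8*(-3 + O²)) (z(O) = 2 + ((2 + O)/(O² - 3))/8 = 2 + ((2 + O)/(-3 + O²))/8 = 2 + (2 + O)/(8*(-3 + O²)))
G(L, l) = -9 + l/5 + L²/5 (G(L, l) = -9 + (L*L + l)/5 = -9 + (L² + l)/5 = -9 + (l + L²)/5 = -9 + (l/5 + L²/5) = -9 + l/5 + L²/5)
1/G(z(-12), -228) = 1/(-9 + (⅕)*(-228) + ((-46 - 12 + 16*(-12)²)/(8*(-3 + (-12)²)))²/5) = 1/(-9 - 228/5 + ((-46 - 12 + 16*144)/(8*(-3 + 144)))²/5) = 1/(-9 - 228/5 + ((⅛)*(-46 - 12 + 2304)/141)²/5) = 1/(-9 - 228/5 + ((⅛)*(1/141)*2246)²/5) = 1/(-9 - 228/5 + (1123/564)²/5) = 1/(-9 - 228/5 + (⅕)*(1261129/318096)) = 1/(-9 - 228/5 + 1261129/1590480) = 1/(-85579079/1590480) = -1590480/85579079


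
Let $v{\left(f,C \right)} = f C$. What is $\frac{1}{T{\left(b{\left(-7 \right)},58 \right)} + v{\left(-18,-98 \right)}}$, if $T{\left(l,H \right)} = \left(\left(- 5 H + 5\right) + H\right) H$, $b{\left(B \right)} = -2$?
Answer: $- \frac{1}{11402} \approx -8.7704 \cdot 10^{-5}$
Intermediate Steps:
$v{\left(f,C \right)} = C f$
$T{\left(l,H \right)} = H \left(5 - 4 H\right)$ ($T{\left(l,H \right)} = \left(\left(5 - 5 H\right) + H\right) H = \left(5 - 4 H\right) H = H \left(5 - 4 H\right)$)
$\frac{1}{T{\left(b{\left(-7 \right)},58 \right)} + v{\left(-18,-98 \right)}} = \frac{1}{58 \left(5 - 232\right) - -1764} = \frac{1}{58 \left(5 - 232\right) + 1764} = \frac{1}{58 \left(-227\right) + 1764} = \frac{1}{-13166 + 1764} = \frac{1}{-11402} = - \frac{1}{11402}$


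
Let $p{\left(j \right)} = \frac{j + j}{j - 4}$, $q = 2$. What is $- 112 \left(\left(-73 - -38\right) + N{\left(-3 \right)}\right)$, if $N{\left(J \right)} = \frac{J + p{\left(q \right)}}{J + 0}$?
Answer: $\frac{11200}{3} \approx 3733.3$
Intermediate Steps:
$p{\left(j \right)} = \frac{2 j}{-4 + j}$
$N{\left(J \right)} = \frac{-2 + J}{J}$ ($N{\left(J \right)} = \frac{J + 2 \cdot 2 \frac{1}{-4 + 2}}{J + 0} = \frac{J + 2 \cdot 2 \frac{1}{-2}}{J} = \frac{J + 2 \cdot 2 \left(- \frac{1}{2}\right)}{J} = \frac{J - 2}{J} = \frac{-2 + J}{J}$)
$- 112 \left(\left(-73 - -38\right) + N{\left(-3 \right)}\right) = - 112 \left(\left(-73 - -38\right) + \frac{-2 - 3}{-3}\right) = - 112 \left(\left(-73 + 38\right) - - \frac{5}{3}\right) = - 112 \left(-35 + \frac{5}{3}\right) = \left(-112\right) \left(- \frac{100}{3}\right) = \frac{11200}{3}$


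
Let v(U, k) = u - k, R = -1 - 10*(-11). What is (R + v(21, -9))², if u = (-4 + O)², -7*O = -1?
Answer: 42393121/2401 ≈ 17656.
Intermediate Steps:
O = ⅐ (O = -⅐*(-1) = ⅐ ≈ 0.14286)
R = 109 (R = -1 + 110 = 109)
u = 729/49 (u = (-4 + ⅐)² = (-27/7)² = 729/49 ≈ 14.878)
v(U, k) = 729/49 - k
(R + v(21, -9))² = (109 + (729/49 - 1*(-9)))² = (109 + (729/49 + 9))² = (109 + 1170/49)² = (6511/49)² = 42393121/2401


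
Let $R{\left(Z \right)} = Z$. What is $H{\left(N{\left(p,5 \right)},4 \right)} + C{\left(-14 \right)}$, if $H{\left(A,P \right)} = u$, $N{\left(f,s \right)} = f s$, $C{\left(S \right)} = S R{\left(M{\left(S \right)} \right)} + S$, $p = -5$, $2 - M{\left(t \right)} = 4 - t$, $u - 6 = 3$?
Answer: $219$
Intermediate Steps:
$u = 9$ ($u = 6 + 3 = 9$)
$M{\left(t \right)} = -2 + t$ ($M{\left(t \right)} = 2 - \left(4 - t\right) = 2 + \left(-4 + t\right) = -2 + t$)
$C{\left(S \right)} = S + S \left(-2 + S\right)$ ($C{\left(S \right)} = S \left(-2 + S\right) + S = S + S \left(-2 + S\right)$)
$H{\left(A,P \right)} = 9$
$H{\left(N{\left(p,5 \right)},4 \right)} + C{\left(-14 \right)} = 9 - 14 \left(-1 - 14\right) = 9 - -210 = 9 + 210 = 219$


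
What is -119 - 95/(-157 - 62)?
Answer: -25966/219 ≈ -118.57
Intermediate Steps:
-119 - 95/(-157 - 62) = -119 - 95/(-219) = -119 - 1/219*(-95) = -119 + 95/219 = -25966/219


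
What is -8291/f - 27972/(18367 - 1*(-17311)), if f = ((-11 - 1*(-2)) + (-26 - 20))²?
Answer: -190210799/53962975 ≈ -3.5248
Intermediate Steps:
f = 3025 (f = ((-11 + 2) - 46)² = (-9 - 46)² = (-55)² = 3025)
-8291/f - 27972/(18367 - 1*(-17311)) = -8291/3025 - 27972/(18367 - 1*(-17311)) = -8291*1/3025 - 27972/(18367 + 17311) = -8291/3025 - 27972/35678 = -8291/3025 - 27972*1/35678 = -8291/3025 - 13986/17839 = -190210799/53962975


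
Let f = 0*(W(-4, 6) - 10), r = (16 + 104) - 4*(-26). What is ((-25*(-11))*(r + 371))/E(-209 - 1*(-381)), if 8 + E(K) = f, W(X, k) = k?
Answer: -163625/8 ≈ -20453.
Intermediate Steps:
r = 224 (r = 120 - 1*(-104) = 120 + 104 = 224)
f = 0 (f = 0*(6 - 10) = 0*(-4) = 0)
E(K) = -8 (E(K) = -8 + 0 = -8)
((-25*(-11))*(r + 371))/E(-209 - 1*(-381)) = ((-25*(-11))*(224 + 371))/(-8) = (275*595)*(-1/8) = 163625*(-1/8) = -163625/8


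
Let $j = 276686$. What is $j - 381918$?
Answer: $-105232$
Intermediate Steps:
$j - 381918 = 276686 - 381918 = -105232$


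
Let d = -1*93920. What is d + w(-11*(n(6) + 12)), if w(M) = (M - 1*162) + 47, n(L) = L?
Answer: -94233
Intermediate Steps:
w(M) = -115 + M (w(M) = (M - 162) + 47 = (-162 + M) + 47 = -115 + M)
d = -93920
d + w(-11*(n(6) + 12)) = -93920 + (-115 - 11*(6 + 12)) = -93920 + (-115 - 11*18) = -93920 + (-115 - 198) = -93920 - 313 = -94233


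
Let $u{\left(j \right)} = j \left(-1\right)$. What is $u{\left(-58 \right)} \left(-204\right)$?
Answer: $-11832$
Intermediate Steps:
$u{\left(j \right)} = - j$
$u{\left(-58 \right)} \left(-204\right) = \left(-1\right) \left(-58\right) \left(-204\right) = 58 \left(-204\right) = -11832$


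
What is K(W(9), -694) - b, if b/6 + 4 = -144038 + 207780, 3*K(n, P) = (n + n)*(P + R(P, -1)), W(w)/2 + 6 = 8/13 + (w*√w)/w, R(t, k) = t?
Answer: -14742580/39 ≈ -3.7802e+5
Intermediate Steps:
W(w) = -140/13 + 2*√w (W(w) = -12 + 2*(8/13 + (w*√w)/w) = -12 + 2*(8*(1/13) + w^(3/2)/w) = -12 + 2*(8/13 + √w) = -12 + (16/13 + 2*√w) = -140/13 + 2*√w)
K(n, P) = 4*P*n/3 (K(n, P) = ((n + n)*(P + P))/3 = ((2*n)*(2*P))/3 = (4*P*n)/3 = 4*P*n/3)
b = 382428 (b = -24 + 6*(-144038 + 207780) = -24 + 6*63742 = -24 + 382452 = 382428)
K(W(9), -694) - b = (4/3)*(-694)*(-140/13 + 2*√9) - 1*382428 = (4/3)*(-694)*(-140/13 + 2*3) - 382428 = (4/3)*(-694)*(-140/13 + 6) - 382428 = (4/3)*(-694)*(-62/13) - 382428 = 172112/39 - 382428 = -14742580/39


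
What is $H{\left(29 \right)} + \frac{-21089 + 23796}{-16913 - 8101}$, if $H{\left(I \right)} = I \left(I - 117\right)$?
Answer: $- \frac{63838435}{25014} \approx -2552.1$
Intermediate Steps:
$H{\left(I \right)} = I \left(-117 + I\right)$
$H{\left(29 \right)} + \frac{-21089 + 23796}{-16913 - 8101} = 29 \left(-117 + 29\right) + \frac{-21089 + 23796}{-16913 - 8101} = 29 \left(-88\right) + \frac{2707}{-25014} = -2552 + 2707 \left(- \frac{1}{25014}\right) = -2552 - \frac{2707}{25014} = - \frac{63838435}{25014}$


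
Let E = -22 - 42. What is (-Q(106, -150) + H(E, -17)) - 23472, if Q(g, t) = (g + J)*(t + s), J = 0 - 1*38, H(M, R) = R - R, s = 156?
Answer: -23880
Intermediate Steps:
E = -64
H(M, R) = 0
J = -38 (J = 0 - 38 = -38)
Q(g, t) = (-38 + g)*(156 + t) (Q(g, t) = (g - 38)*(t + 156) = (-38 + g)*(156 + t))
(-Q(106, -150) + H(E, -17)) - 23472 = (-(-5928 - 38*(-150) + 156*106 + 106*(-150)) + 0) - 23472 = (-(-5928 + 5700 + 16536 - 15900) + 0) - 23472 = (-1*408 + 0) - 23472 = (-408 + 0) - 23472 = -408 - 23472 = -23880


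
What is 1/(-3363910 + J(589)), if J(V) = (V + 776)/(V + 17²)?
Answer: -878/2953511615 ≈ -2.9727e-7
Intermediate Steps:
J(V) = (776 + V)/(289 + V) (J(V) = (776 + V)/(V + 289) = (776 + V)/(289 + V))
1/(-3363910 + J(589)) = 1/(-3363910 + (776 + 589)/(289 + 589)) = 1/(-3363910 + 1365/878) = 1/(-2953511615/878) = -878/2953511615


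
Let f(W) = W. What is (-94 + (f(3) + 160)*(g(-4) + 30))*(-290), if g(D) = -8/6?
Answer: -3983440/3 ≈ -1.3278e+6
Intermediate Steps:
g(D) = -4/3 (g(D) = -8*⅙ = -4/3)
(-94 + (f(3) + 160)*(g(-4) + 30))*(-290) = (-94 + (3 + 160)*(-4/3 + 30))*(-290) = (-94 + 163*(86/3))*(-290) = (-94 + 14018/3)*(-290) = (13736/3)*(-290) = -3983440/3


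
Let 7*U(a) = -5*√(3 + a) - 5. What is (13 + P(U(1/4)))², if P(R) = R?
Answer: 29909/196 - 430*√13/49 ≈ 120.96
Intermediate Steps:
U(a) = -5/7 - 5*√(3 + a)/7 (U(a) = (-5*√(3 + a) - 5)/7 = (-5 - 5*√(3 + a))/7 = -5/7 - 5*√(3 + a)/7)
(13 + P(U(1/4)))² = (13 + (-5/7 - 5*√(3 + 1/4)/7))² = (13 + (-5/7 - 5*√(3 + ¼)/7))² = (13 + (-5/7 - 5*√13/14))² = (86/7 - 5*√13/14)²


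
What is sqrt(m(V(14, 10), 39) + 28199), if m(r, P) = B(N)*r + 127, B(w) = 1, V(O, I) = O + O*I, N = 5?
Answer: 8*sqrt(445) ≈ 168.76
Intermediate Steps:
V(O, I) = O + I*O
m(r, P) = 127 + r (m(r, P) = 1*r + 127 = r + 127 = 127 + r)
sqrt(m(V(14, 10), 39) + 28199) = sqrt((127 + 14*(1 + 10)) + 28199) = sqrt((127 + 14*11) + 28199) = sqrt((127 + 154) + 28199) = sqrt(281 + 28199) = sqrt(28480) = 8*sqrt(445)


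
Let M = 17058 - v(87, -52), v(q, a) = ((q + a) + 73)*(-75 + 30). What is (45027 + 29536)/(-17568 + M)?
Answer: 74563/4350 ≈ 17.141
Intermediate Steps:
v(q, a) = -3285 - 45*a - 45*q (v(q, a) = ((a + q) + 73)*(-45) = (73 + a + q)*(-45) = -3285 - 45*a - 45*q)
M = 21918 (M = 17058 - (-3285 - 45*(-52) - 45*87) = 17058 - (-3285 + 2340 - 3915) = 17058 - 1*(-4860) = 17058 + 4860 = 21918)
(45027 + 29536)/(-17568 + M) = (45027 + 29536)/(-17568 + 21918) = 74563/4350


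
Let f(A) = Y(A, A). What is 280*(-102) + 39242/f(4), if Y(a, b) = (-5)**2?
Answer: -674758/25 ≈ -26990.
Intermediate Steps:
Y(a, b) = 25
f(A) = 25
280*(-102) + 39242/f(4) = 280*(-102) + 39242/25 = -28560 + 39242*(1/25) = -28560 + 39242/25 = -674758/25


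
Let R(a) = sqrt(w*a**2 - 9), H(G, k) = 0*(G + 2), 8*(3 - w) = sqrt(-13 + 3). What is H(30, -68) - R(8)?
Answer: -sqrt(183 - 8*I*sqrt(10)) ≈ -13.56 + 0.93283*I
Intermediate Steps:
w = 3 - I*sqrt(10)/8 (w = 3 - sqrt(-13 + 3)/8 = 3 - I*sqrt(10)/8 ≈ 3.0 - 0.39528*I)
H(G, k) = 0 (H(G, k) = 0*(2 + G) = 0)
R(a) = sqrt(-9 + a**2*(3 - I*sqrt(10)/8)) (R(a) = sqrt((3 - I*sqrt(10)/8)*a**2 - 9) = sqrt(a**2*(3 - I*sqrt(10)/8) - 9) = sqrt(-9 + a**2*(3 - I*sqrt(10)/8)))
H(30, -68) - R(8) = 0 - sqrt(2)*sqrt(-72 + 8**2*(24 - I*sqrt(10)))/4 = 0 - sqrt(2)*sqrt(-72 + 64*(24 - I*sqrt(10)))/4 = 0 - sqrt(2)*sqrt(-72 + (1536 - 64*I*sqrt(10)))/4 = 0 - sqrt(2)*sqrt(1464 - 64*I*sqrt(10))/4 = -sqrt(2)*sqrt(1464 - 64*I*sqrt(10))/4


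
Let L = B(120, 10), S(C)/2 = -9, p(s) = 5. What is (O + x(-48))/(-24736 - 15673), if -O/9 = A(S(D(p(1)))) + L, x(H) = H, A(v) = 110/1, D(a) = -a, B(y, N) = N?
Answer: 1128/40409 ≈ 0.027915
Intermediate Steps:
S(C) = -18 (S(C) = 2*(-9) = -18)
A(v) = 110 (A(v) = 110*1 = 110)
L = 10
O = -1080 (O = -9*(110 + 10) = -9*120 = -1080)
(O + x(-48))/(-24736 - 15673) = (-1080 - 48)/(-24736 - 15673) = -1128/(-40409) = -1128*(-1/40409) = 1128/40409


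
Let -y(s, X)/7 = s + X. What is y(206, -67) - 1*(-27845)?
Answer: 26872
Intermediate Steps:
y(s, X) = -7*X - 7*s (y(s, X) = -7*(s + X) = -7*(X + s) = -7*X - 7*s)
y(206, -67) - 1*(-27845) = (-7*(-67) - 7*206) - 1*(-27845) = (469 - 1442) + 27845 = -973 + 27845 = 26872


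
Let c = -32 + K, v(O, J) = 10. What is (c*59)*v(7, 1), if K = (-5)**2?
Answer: -4130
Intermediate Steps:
K = 25
c = -7 (c = -32 + 25 = -7)
(c*59)*v(7, 1) = -7*59*10 = -413*10 = -4130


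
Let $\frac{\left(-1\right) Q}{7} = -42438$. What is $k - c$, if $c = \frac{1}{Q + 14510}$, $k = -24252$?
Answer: $- \frac{7556341153}{311576} \approx -24252.0$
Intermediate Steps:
$Q = 297066$ ($Q = \left(-7\right) \left(-42438\right) = 297066$)
$c = \frac{1}{311576}$ ($c = \frac{1}{297066 + 14510} = \frac{1}{311576} \approx 3.2095 \cdot 10^{-6}$)
$k - c = -24252 - \frac{1}{311576} = - \frac{7556341153}{311576}$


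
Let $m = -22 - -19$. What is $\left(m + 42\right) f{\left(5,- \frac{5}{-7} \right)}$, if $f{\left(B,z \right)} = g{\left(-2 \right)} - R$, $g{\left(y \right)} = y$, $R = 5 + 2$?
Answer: $-351$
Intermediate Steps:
$R = 7$
$m = -3$ ($m = -22 + 19 = -3$)
$f{\left(B,z \right)} = -9$ ($f{\left(B,z \right)} = -2 - 7 = -9$)
$\left(m + 42\right) f{\left(5,- \frac{5}{-7} \right)} = \left(-3 + 42\right) \left(-9\right) = 39 \left(-9\right) = -351$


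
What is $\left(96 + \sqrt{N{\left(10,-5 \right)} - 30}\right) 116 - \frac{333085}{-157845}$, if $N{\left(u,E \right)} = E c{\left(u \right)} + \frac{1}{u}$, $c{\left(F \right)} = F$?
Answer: $\frac{351619001}{31569} + \frac{58 i \sqrt{7990}}{5} \approx 11138.0 + 1036.9 i$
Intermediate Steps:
$N{\left(u,E \right)} = \frac{1}{u} + E u$ ($N{\left(u,E \right)} = E u + \frac{1}{u} = \frac{1}{u} + E u$)
$\left(96 + \sqrt{N{\left(10,-5 \right)} - 30}\right) 116 - \frac{333085}{-157845} = \left(96 + \sqrt{\left(\frac{1}{10} - 50\right) - 30}\right) 116 - \frac{333085}{-157845} = \left(96 + \sqrt{\left(\frac{1}{10} - 50\right) - 30}\right) 116 - 333085 \left(- \frac{1}{157845}\right) = \left(96 + \sqrt{- \frac{499}{10} - 30}\right) 116 - - \frac{66617}{31569} = \left(96 + \sqrt{- \frac{799}{10}}\right) 116 + \frac{66617}{31569} = \left(96 + \frac{i \sqrt{7990}}{10}\right) 116 + \frac{66617}{31569} = \left(11136 + \frac{58 i \sqrt{7990}}{5}\right) + \frac{66617}{31569} = \frac{351619001}{31569} + \frac{58 i \sqrt{7990}}{5}$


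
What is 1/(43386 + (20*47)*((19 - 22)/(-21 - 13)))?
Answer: 17/738972 ≈ 2.3005e-5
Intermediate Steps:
1/(43386 + (20*47)*((19 - 22)/(-21 - 13))) = 1/(43386 + 940*(-3/(-34))) = 1/(43386 + 940*(-3*(-1/34))) = 1/(43386 + 940*(3/34)) = 1/(43386 + 1410/17) = 1/(738972/17) = 17/738972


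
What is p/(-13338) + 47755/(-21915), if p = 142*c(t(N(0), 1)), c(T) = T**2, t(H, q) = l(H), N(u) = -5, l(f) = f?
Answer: -7941716/3247803 ≈ -2.4453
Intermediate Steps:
t(H, q) = H
p = 3550 (p = 142*(-5)**2 = 142*25 = 3550)
p/(-13338) + 47755/(-21915) = 3550/(-13338) + 47755/(-21915) = 3550*(-1/13338) + 47755*(-1/21915) = -1775/6669 - 9551/4383 = -7941716/3247803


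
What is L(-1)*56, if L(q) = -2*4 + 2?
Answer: -336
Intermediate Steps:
L(q) = -6 (L(q) = -8 + 2 = -6)
L(-1)*56 = -6*56 = -336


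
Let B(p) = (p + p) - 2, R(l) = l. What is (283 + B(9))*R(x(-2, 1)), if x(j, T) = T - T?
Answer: 0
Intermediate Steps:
x(j, T) = 0
B(p) = -2 + 2*p (B(p) = 2*p - 2 = -2 + 2*p)
(283 + B(9))*R(x(-2, 1)) = (283 + (-2 + 2*9))*0 = (283 + (-2 + 18))*0 = (283 + 16)*0 = 299*0 = 0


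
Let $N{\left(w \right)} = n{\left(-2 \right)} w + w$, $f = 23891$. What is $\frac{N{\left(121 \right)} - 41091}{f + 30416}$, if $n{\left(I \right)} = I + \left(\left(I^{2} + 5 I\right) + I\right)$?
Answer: $- \frac{42180}{54307} \approx -0.7767$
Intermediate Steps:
$n{\left(I \right)} = I^{2} + 7 I$ ($n{\left(I \right)} = I + \left(I^{2} + 6 I\right) = I^{2} + 7 I$)
$N{\left(w \right)} = - 9 w$ ($N{\left(w \right)} = - 2 \left(7 - 2\right) w + w = \left(-2\right) 5 w + w = - 10 w + w = - 9 w$)
$\frac{N{\left(121 \right)} - 41091}{f + 30416} = \frac{\left(-9\right) 121 - 41091}{23891 + 30416} = \frac{-1089 - 41091}{54307} = \left(-42180\right) \frac{1}{54307} = - \frac{42180}{54307}$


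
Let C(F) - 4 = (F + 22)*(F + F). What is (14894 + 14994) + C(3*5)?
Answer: 31002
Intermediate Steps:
C(F) = 4 + 2*F*(22 + F) (C(F) = 4 + (F + 22)*(F + F) = 4 + (22 + F)*(2*F) = 4 + 2*F*(22 + F))
(14894 + 14994) + C(3*5) = (14894 + 14994) + (4 + 2*(3*5)² + 44*(3*5)) = 29888 + (4 + 2*15² + 44*15) = 29888 + (4 + 2*225 + 660) = 29888 + (4 + 450 + 660) = 29888 + 1114 = 31002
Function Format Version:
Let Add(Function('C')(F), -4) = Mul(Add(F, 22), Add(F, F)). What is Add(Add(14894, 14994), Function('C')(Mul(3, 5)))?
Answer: 31002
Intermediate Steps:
Function('C')(F) = Add(4, Mul(2, F, Add(22, F))) (Function('C')(F) = Add(4, Mul(Add(F, 22), Add(F, F))) = Add(4, Mul(Add(22, F), Mul(2, F))) = Add(4, Mul(2, F, Add(22, F))))
Add(Add(14894, 14994), Function('C')(Mul(3, 5))) = Add(Add(14894, 14994), Add(4, Mul(2, Pow(Mul(3, 5), 2)), Mul(44, Mul(3, 5)))) = Add(29888, Add(4, Mul(2, Pow(15, 2)), Mul(44, 15))) = Add(29888, Add(4, Mul(2, 225), 660)) = Add(29888, Add(4, 450, 660)) = Add(29888, 1114) = 31002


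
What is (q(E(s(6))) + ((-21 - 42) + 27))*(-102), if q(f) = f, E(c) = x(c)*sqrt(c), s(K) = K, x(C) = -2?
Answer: 3672 + 204*sqrt(6) ≈ 4171.7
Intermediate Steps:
E(c) = -2*sqrt(c)
(q(E(s(6))) + ((-21 - 42) + 27))*(-102) = (-2*sqrt(6) + ((-21 - 42) + 27))*(-102) = (-2*sqrt(6) + (-63 + 27))*(-102) = (-2*sqrt(6) - 36)*(-102) = (-36 - 2*sqrt(6))*(-102) = 3672 + 204*sqrt(6)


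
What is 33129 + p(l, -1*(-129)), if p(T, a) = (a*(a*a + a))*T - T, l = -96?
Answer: -207646455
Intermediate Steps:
p(T, a) = -T + T*a*(a + a²) (p(T, a) = (a*(a² + a))*T - T = (a*(a + a²))*T - T = T*a*(a + a²) - T = -T + T*a*(a + a²))
33129 + p(l, -1*(-129)) = 33129 - 96*(-1 + (-1*(-129))² + (-1*(-129))³) = 33129 - 96*(-1 + 129² + 129³) = 33129 - 96*(-1 + 16641 + 2146689) = 33129 - 96*2163329 = 33129 - 207679584 = -207646455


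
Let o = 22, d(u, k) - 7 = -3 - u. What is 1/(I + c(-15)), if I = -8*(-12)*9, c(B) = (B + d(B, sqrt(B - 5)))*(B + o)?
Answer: 1/892 ≈ 0.0011211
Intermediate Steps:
d(u, k) = 4 - u (d(u, k) = 7 + (-3 - u) = 4 - u)
c(B) = 88 + 4*B (c(B) = (B + (4 - B))*(B + 22) = 4*(22 + B) = 88 + 4*B)
I = 864 (I = 96*9 = 864)
1/(I + c(-15)) = 1/(864 + (88 + 4*(-15))) = 1/(864 + (88 - 60)) = 1/(864 + 28) = 1/892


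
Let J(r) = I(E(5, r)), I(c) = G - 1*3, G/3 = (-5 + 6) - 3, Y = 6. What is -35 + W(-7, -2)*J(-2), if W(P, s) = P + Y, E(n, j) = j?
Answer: -26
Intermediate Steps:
G = -6 (G = 3*((-5 + 6) - 3) = 3*(1 - 3) = 3*(-2) = -6)
W(P, s) = 6 + P (W(P, s) = P + 6 = 6 + P)
I(c) = -9 (I(c) = -6 - 1*3 = -6 - 3 = -9)
J(r) = -9
-35 + W(-7, -2)*J(-2) = -35 + (6 - 7)*(-9) = -35 - 1*(-9) = -35 + 9 = -26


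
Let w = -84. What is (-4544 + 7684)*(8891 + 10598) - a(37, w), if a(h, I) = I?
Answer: 61195544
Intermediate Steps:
(-4544 + 7684)*(8891 + 10598) - a(37, w) = (-4544 + 7684)*(8891 + 10598) - 1*(-84) = 3140*19489 + 84 = 61195460 + 84 = 61195544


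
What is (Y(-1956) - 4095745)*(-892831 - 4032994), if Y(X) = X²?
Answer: 1329031917425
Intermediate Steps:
(Y(-1956) - 4095745)*(-892831 - 4032994) = ((-1956)² - 4095745)*(-892831 - 4032994) = (3825936 - 4095745)*(-4925825) = -269809*(-4925825) = 1329031917425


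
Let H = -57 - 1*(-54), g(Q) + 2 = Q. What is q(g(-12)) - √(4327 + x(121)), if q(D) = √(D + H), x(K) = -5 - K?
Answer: -√4201 + I*√17 ≈ -64.815 + 4.1231*I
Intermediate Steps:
g(Q) = -2 + Q
H = -3 (H = -57 + 54 = -3)
q(D) = √(-3 + D) (q(D) = √(D - 3) = √(-3 + D))
q(g(-12)) - √(4327 + x(121)) = √(-3 + (-2 - 12)) - √(4327 + (-5 - 1*121)) = √(-3 - 14) - √(4327 + (-5 - 121)) = √(-17) - √(4327 - 126) = I*√17 - √4201 = -√4201 + I*√17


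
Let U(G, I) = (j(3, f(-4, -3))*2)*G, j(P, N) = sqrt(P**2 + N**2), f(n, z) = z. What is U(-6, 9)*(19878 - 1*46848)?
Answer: 970920*sqrt(2) ≈ 1.3731e+6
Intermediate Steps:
j(P, N) = sqrt(N**2 + P**2)
U(G, I) = 6*G*sqrt(2) (U(G, I) = (sqrt((-3)**2 + 3**2)*2)*G = (sqrt(9 + 9)*2)*G = (sqrt(18)*2)*G = ((3*sqrt(2))*2)*G = (6*sqrt(2))*G = 6*G*sqrt(2))
U(-6, 9)*(19878 - 1*46848) = (6*(-6)*sqrt(2))*(19878 - 1*46848) = (-36*sqrt(2))*(19878 - 46848) = -36*sqrt(2)*(-26970) = 970920*sqrt(2)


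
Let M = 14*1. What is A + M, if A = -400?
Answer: -386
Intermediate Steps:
M = 14
A + M = -400 + 14 = -386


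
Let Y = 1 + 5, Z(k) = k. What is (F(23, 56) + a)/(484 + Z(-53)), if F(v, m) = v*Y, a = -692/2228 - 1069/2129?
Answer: 162683964/511102643 ≈ 0.31830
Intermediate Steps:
a = -963750/1185853 (a = -692*1/2228 - 1069*1/2129 = -173/557 - 1069/2129 = -963750/1185853 ≈ -0.81271)
Y = 6
F(v, m) = 6*v (F(v, m) = v*6 = 6*v)
(F(23, 56) + a)/(484 + Z(-53)) = (6*23 - 963750/1185853)/(484 - 53) = (138 - 963750/1185853)/431 = (162683964/1185853)*(1/431) = 162683964/511102643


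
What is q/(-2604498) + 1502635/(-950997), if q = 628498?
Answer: -664796576/364997021 ≈ -1.8214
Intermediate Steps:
q/(-2604498) + 1502635/(-950997) = 628498/(-2604498) + 1502635/(-950997) = 628498*(-1/2604498) + 1502635*(-1/950997) = -24173/100173 - 51815/32793 = -664796576/364997021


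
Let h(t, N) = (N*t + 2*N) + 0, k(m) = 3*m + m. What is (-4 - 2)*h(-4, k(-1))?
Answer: -48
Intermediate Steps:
k(m) = 4*m
h(t, N) = 2*N + N*t (h(t, N) = (2*N + N*t) + 0 = 2*N + N*t)
(-4 - 2)*h(-4, k(-1)) = (-4 - 2)*((4*(-1))*(2 - 4)) = -(-24)*(-2) = -6*8 = -48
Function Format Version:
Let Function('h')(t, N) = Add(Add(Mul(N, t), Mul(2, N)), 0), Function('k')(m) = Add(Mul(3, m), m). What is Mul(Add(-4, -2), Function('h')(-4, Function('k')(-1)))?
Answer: -48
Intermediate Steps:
Function('k')(m) = Mul(4, m)
Function('h')(t, N) = Add(Mul(2, N), Mul(N, t)) (Function('h')(t, N) = Add(Add(Mul(2, N), Mul(N, t)), 0) = Add(Mul(2, N), Mul(N, t)))
Mul(Add(-4, -2), Function('h')(-4, Function('k')(-1))) = Mul(Add(-4, -2), Mul(Mul(4, -1), Add(2, -4))) = Mul(-6, Mul(-4, -2)) = Mul(-6, 8) = -48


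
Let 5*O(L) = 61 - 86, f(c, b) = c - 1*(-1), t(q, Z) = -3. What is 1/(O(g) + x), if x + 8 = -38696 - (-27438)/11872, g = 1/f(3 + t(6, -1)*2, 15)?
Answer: -5936/229762905 ≈ -2.5835e-5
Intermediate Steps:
f(c, b) = 1 + c (f(c, b) = c + 1 = 1 + c)
g = -½ (g = 1/(1 + (3 - 3*2)) = 1/(1 + (3 - 6)) = 1/(1 - 3) = 1/(-2) = -½ ≈ -0.50000)
O(L) = -5 (O(L) = (61 - 86)/5 = (⅕)*(-25) = -5)
x = -229733225/5936 (x = -8 + (-38696 - (-27438)/11872) = -8 + (-38696 - 1*(-13719/5936)) = -8 + (-38696 + 13719/5936) = -8 - 229685737/5936 = -229733225/5936 ≈ -38702.)
1/(O(g) + x) = 1/(-5 - 229733225/5936) = 1/(-229762905/5936) = -5936/229762905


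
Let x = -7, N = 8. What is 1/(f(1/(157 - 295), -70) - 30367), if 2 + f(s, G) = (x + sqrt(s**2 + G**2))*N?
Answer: -144853425/4405672406009 - 276*sqrt(93315601)/4405672406009 ≈ -3.3484e-5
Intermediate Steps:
f(s, G) = -58 + 8*sqrt(G**2 + s**2) (f(s, G) = -2 + (-7 + sqrt(s**2 + G**2))*8 = -2 + (-7 + sqrt(G**2 + s**2))*8 = -2 + (-56 + 8*sqrt(G**2 + s**2)) = -58 + 8*sqrt(G**2 + s**2))
1/(f(1/(157 - 295), -70) - 30367) = 1/((-58 + 8*sqrt((-70)**2 + (1/(157 - 295))**2)) - 30367) = 1/((-58 + 8*sqrt(4900 + (1/(-138))**2)) - 30367) = 1/((-58 + 8*sqrt(4900 + (-1/138)**2)) - 30367) = 1/((-58 + 8*sqrt(4900 + 1/19044)) - 30367) = 1/((-58 + 8*sqrt(93315601/19044)) - 30367) = 1/((-58 + 8*(sqrt(93315601)/138)) - 30367) = 1/((-58 + 4*sqrt(93315601)/69) - 30367) = 1/(-30425 + 4*sqrt(93315601)/69)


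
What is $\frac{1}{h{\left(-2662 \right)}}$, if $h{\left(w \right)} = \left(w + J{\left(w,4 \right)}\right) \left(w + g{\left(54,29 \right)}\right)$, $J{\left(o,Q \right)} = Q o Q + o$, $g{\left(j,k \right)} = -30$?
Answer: $\frac{1}{128989872} \approx 7.7525 \cdot 10^{-9}$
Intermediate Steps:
$J{\left(o,Q \right)} = o + o Q^{2}$ ($J{\left(o,Q \right)} = o Q^{2} + o = o + o Q^{2}$)
$h{\left(w \right)} = 18 w \left(-30 + w\right)$ ($h{\left(w \right)} = \left(w + w \left(1 + 4^{2}\right)\right) \left(w - 30\right) = \left(w + w \left(1 + 16\right)\right) \left(-30 + w\right) = \left(w + w 17\right) \left(-30 + w\right) = \left(w + 17 w\right) \left(-30 + w\right) = 18 w \left(-30 + w\right)$)
$\frac{1}{h{\left(-2662 \right)}} = \frac{1}{18 \left(-2662\right) \left(-30 - 2662\right)} = \frac{1}{18 \left(-2662\right) \left(-2692\right)} = \frac{1}{128989872}$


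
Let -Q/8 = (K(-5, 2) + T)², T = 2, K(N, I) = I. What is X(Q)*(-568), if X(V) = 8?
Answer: -4544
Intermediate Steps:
Q = -128 (Q = -8*(2 + 2)² = -8*4² = -8*16 = -128)
X(Q)*(-568) = 8*(-568) = -4544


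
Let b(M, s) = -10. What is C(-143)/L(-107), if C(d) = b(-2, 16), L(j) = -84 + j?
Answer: 10/191 ≈ 0.052356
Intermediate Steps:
C(d) = -10
C(-143)/L(-107) = -10/(-84 - 107) = -10/(-191) = -10*(-1/191) = 10/191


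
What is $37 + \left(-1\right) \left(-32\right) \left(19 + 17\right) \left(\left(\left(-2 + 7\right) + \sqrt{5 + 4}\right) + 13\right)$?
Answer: $24229$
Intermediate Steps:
$37 + \left(-1\right) \left(-32\right) \left(19 + 17\right) \left(\left(\left(-2 + 7\right) + \sqrt{5 + 4}\right) + 13\right) = 37 + 32 \cdot 36 \left(\left(5 + \sqrt{9}\right) + 13\right) = 37 + 32 \cdot 36 \left(\left(5 + 3\right) + 13\right) = 37 + 32 \cdot 36 \left(8 + 13\right) = 37 + 32 \cdot 36 \cdot 21 = 37 + 32 \cdot 756 = 37 + 24192 = 24229$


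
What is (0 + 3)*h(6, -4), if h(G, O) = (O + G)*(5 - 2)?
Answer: 18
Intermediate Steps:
h(G, O) = 3*G + 3*O (h(G, O) = (G + O)*3 = 3*G + 3*O)
(0 + 3)*h(6, -4) = (0 + 3)*(3*6 + 3*(-4)) = 3*(18 - 12) = 3*6 = 18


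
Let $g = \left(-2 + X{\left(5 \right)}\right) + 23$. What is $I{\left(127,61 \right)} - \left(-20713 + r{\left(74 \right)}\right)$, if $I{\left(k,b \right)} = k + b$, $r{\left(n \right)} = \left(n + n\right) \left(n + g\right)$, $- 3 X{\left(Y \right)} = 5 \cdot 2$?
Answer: $\frac{22003}{3} \approx 7334.3$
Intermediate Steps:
$X{\left(Y \right)} = - \frac{10}{3}$ ($X{\left(Y \right)} = - \frac{5 \cdot 2}{3} = \left(- \frac{1}{3}\right) 10 = - \frac{10}{3}$)
$g = \frac{53}{3}$ ($g = \left(-2 - \frac{10}{3}\right) + 23 = - \frac{16}{3} + 23 = \frac{53}{3} \approx 17.667$)
$r{\left(n \right)} = 2 n \left(\frac{53}{3} + n\right)$ ($r{\left(n \right)} = \left(n + n\right) \left(n + \frac{53}{3}\right) = 2 n \left(\frac{53}{3} + n\right)$)
$I{\left(k,b \right)} = b + k$
$I{\left(127,61 \right)} - \left(-20713 + r{\left(74 \right)}\right) = \left(61 + 127\right) + \left(20713 - \frac{2}{3} \cdot 74 \left(53 + 3 \cdot 74\right)\right) = 188 + \left(20713 - \frac{2}{3} \cdot 74 \left(53 + 222\right)\right) = 188 + \left(20713 - \frac{2}{3} \cdot 74 \cdot 275\right) = 188 + \left(20713 - \frac{40700}{3}\right) = 188 + \frac{21439}{3} = \frac{22003}{3}$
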